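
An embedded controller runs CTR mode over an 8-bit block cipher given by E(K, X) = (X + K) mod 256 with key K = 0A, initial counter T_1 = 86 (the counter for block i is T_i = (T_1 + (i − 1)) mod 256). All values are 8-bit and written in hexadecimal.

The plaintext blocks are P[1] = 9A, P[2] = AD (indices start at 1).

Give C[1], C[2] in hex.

CTR encryption: S_i = E(K, T_i) where T_i is the counter for block i; C_i = P_i ⊕ S_i.
C[1]: T = 86, S = E(K, T) = 90; 9A ⊕ 90 = 0A.
C[2]: T = 87, S = E(K, T) = 91; AD ⊕ 91 = 3C.

C[1] = 0A, C[2] = 3C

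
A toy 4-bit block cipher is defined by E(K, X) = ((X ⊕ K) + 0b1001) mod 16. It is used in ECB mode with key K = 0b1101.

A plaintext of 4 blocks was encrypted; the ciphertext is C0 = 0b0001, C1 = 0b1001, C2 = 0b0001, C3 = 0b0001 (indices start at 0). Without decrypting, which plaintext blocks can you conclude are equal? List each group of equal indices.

P0 = P2 = P3

ECB encrypts each block independently with the same key, so equal ciphertext blocks imply equal plaintext blocks.
C0 = C2 = C3 = 0b0001, so P0 = P2 = P3.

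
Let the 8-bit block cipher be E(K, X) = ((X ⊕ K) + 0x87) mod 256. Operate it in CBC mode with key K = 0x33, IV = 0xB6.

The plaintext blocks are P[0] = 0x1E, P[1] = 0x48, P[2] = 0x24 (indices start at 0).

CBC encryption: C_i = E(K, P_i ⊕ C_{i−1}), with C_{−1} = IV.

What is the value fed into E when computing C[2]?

0xC4

C[0]: P[0] ⊕ 0xB6 = 0xA8; E(K, 0xA8) = 0x22.
C[1]: P[1] ⊕ 0x22 = 0x6A; E(K, 0x6A) = 0xE0.
C[2]: P[2] ⊕ 0xE0 = 0xC4; E(K, 0xC4) = 0x7E.
So the input to E for block [2] is 0xC4.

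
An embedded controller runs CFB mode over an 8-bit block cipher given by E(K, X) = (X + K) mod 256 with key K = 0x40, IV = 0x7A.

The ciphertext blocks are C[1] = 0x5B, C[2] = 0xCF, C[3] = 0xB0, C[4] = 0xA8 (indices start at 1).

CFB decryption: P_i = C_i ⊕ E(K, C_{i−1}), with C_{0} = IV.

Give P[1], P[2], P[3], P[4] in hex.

P[1] = 0xE1, P[2] = 0x54, P[3] = 0xBF, P[4] = 0x58

P[1]: E(K, 0x7A) = 0xBA; 0x5B ⊕ 0xBA = 0xE1.
P[2]: E(K, 0x5B) = 0x9B; 0xCF ⊕ 0x9B = 0x54.
P[3]: E(K, 0xCF) = 0x0F; 0xB0 ⊕ 0x0F = 0xBF.
P[4]: E(K, 0xB0) = 0xF0; 0xA8 ⊕ 0xF0 = 0x58.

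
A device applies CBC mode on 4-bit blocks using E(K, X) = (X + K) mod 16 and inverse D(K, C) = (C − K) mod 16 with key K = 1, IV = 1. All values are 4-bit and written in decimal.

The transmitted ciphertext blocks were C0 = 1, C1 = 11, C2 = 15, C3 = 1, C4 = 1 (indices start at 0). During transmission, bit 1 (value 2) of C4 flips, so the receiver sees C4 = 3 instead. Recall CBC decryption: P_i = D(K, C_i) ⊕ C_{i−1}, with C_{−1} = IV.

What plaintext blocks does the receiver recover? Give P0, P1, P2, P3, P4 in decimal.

Only C4 changed, to 3. In CBC, a change in C_i garbles P_i and flips the same bit in P_{i+1}. Decrypting the received ciphertext:
P0: D(K, 1) = 0; 0 ⊕ 1 = 1.
P1: D(K, 11) = 10; 10 ⊕ 1 = 11.
P2: D(K, 15) = 14; 14 ⊕ 11 = 5.
P3: D(K, 1) = 0; 0 ⊕ 15 = 15.
P4: D(K, 3) = 2; 2 ⊕ 1 = 3.
Blocks that differ from the original plaintext: P4.

P0 = 1, P1 = 11, P2 = 5, P3 = 15, P4 = 3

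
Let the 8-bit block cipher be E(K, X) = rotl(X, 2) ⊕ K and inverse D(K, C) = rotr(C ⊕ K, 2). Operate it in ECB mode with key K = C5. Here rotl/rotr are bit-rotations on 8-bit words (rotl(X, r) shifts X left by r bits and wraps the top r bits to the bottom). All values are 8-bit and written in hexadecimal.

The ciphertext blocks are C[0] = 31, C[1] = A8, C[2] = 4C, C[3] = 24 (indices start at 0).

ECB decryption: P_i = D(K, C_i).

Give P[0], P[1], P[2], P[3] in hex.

P[0] = 3D, P[1] = 5B, P[2] = 62, P[3] = 78

P[0]: D(K, 31) = 3D.
P[1]: D(K, A8) = 5B.
P[2]: D(K, 4C) = 62.
P[3]: D(K, 24) = 78.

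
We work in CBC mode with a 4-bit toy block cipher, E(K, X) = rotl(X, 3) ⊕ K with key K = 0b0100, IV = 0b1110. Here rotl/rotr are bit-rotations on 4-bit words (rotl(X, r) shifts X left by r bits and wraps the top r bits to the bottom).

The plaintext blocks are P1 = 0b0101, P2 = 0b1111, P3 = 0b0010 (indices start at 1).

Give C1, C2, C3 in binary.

CBC encryption: C_i = E(K, P_i ⊕ C_{i−1}), with C_{0} = IV.
C1: P1 ⊕ 0b1110 = 0b1011; E(K, 0b1011) = 0b1001.
C2: P2 ⊕ 0b1001 = 0b0110; E(K, 0b0110) = 0b0111.
C3: P3 ⊕ 0b0111 = 0b0101; E(K, 0b0101) = 0b1110.

C1 = 0b1001, C2 = 0b0111, C3 = 0b1110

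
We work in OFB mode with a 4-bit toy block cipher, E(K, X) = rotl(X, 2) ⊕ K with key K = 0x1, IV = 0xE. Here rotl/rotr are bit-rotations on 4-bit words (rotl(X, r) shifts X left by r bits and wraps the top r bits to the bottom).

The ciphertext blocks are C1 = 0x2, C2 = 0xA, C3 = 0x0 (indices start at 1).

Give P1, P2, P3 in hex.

OFB decryption: S_i = E(K, S_{i−1}) with S_{0} = IV; P_i = C_i ⊕ S_i.
P1: S = E(K, 0xE) = 0xA; 0x2 ⊕ 0xA = 0x8.
P2: S = E(K, 0xA) = 0xB; 0xA ⊕ 0xB = 0x1.
P3: S = E(K, 0xB) = 0xF; 0x0 ⊕ 0xF = 0xF.

P1 = 0x8, P2 = 0x1, P3 = 0xF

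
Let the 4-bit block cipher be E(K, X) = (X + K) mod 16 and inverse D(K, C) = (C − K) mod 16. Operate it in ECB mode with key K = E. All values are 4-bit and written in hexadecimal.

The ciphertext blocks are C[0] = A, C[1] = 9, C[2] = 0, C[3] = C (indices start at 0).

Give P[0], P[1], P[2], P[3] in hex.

P[0] = C, P[1] = B, P[2] = 2, P[3] = E

ECB decryption: P_i = D(K, C_i).
P[0]: D(K, A) = C.
P[1]: D(K, 9) = B.
P[2]: D(K, 0) = 2.
P[3]: D(K, C) = E.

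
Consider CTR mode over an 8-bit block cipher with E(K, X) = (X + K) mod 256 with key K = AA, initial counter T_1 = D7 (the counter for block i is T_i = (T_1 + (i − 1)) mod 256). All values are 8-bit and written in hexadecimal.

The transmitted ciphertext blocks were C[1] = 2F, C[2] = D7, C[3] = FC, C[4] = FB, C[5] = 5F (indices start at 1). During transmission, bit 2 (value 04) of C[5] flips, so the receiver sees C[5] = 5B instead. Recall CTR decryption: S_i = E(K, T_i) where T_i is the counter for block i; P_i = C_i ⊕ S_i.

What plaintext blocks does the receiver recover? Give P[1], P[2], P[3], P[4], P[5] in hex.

P[1] = AE, P[2] = 55, P[3] = 7F, P[4] = 7F, P[5] = DE

Only C[5] changed, to 5B. In CTR, a change in C_i flips the same bit in P_i only; the keystream is unaffected. Decrypting the received ciphertext:
P[1]: T = D7, S = E(K, T) = 81; 2F ⊕ 81 = AE.
P[2]: T = D8, S = E(K, T) = 82; D7 ⊕ 82 = 55.
P[3]: T = D9, S = E(K, T) = 83; FC ⊕ 83 = 7F.
P[4]: T = DA, S = E(K, T) = 84; FB ⊕ 84 = 7F.
P[5]: T = DB, S = E(K, T) = 85; 5B ⊕ 85 = DE.
Blocks that differ from the original plaintext: P[5].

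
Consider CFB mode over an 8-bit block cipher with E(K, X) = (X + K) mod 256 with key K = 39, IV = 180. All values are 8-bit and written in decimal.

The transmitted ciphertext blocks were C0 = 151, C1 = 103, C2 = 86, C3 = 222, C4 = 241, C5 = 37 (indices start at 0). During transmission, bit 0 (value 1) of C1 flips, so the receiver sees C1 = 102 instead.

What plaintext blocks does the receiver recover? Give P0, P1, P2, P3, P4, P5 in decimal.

CFB decryption: P_i = C_i ⊕ E(K, C_{i−1}), with C_{−1} = IV.
Only C1 changed, to 102. In CFB, a change in C_i flips the same bit in P_i and garbles P_{i+1}. Decrypting the received ciphertext:
P0: E(K, 180) = 219; 151 ⊕ 219 = 76.
P1: E(K, 151) = 190; 102 ⊕ 190 = 216.
P2: E(K, 102) = 141; 86 ⊕ 141 = 219.
P3: E(K, 86) = 125; 222 ⊕ 125 = 163.
P4: E(K, 222) = 5; 241 ⊕ 5 = 244.
P5: E(K, 241) = 24; 37 ⊕ 24 = 61.
Blocks that differ from the original plaintext: P1, P2.

P0 = 76, P1 = 216, P2 = 219, P3 = 163, P4 = 244, P5 = 61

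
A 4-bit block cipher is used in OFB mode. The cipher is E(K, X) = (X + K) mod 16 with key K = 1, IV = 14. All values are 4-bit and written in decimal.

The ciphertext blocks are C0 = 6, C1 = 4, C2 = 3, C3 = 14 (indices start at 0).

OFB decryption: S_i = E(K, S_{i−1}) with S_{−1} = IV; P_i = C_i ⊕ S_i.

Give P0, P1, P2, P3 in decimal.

P0 = 9, P1 = 4, P2 = 2, P3 = 12

P0: S = E(K, 14) = 15; 6 ⊕ 15 = 9.
P1: S = E(K, 15) = 0; 4 ⊕ 0 = 4.
P2: S = E(K, 0) = 1; 3 ⊕ 1 = 2.
P3: S = E(K, 1) = 2; 14 ⊕ 2 = 12.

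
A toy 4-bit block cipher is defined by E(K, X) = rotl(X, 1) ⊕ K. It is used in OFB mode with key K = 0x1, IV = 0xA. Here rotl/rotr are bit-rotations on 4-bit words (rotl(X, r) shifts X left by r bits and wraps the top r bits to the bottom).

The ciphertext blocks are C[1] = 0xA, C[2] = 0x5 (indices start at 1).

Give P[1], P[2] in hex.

P[1] = 0xE, P[2] = 0xC

OFB decryption: S_i = E(K, S_{i−1}) with S_{0} = IV; P_i = C_i ⊕ S_i.
P[1]: S = E(K, 0xA) = 0x4; 0xA ⊕ 0x4 = 0xE.
P[2]: S = E(K, 0x4) = 0x9; 0x5 ⊕ 0x9 = 0xC.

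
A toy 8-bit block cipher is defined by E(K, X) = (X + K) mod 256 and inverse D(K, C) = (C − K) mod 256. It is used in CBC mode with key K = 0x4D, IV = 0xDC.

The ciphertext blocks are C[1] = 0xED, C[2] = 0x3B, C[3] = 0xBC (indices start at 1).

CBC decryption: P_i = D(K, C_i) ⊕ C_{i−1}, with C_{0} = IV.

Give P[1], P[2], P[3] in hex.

P[1]: D(K, 0xED) = 0xA0; 0xA0 ⊕ 0xDC = 0x7C.
P[2]: D(K, 0x3B) = 0xEE; 0xEE ⊕ 0xED = 0x03.
P[3]: D(K, 0xBC) = 0x6F; 0x6F ⊕ 0x3B = 0x54.

P[1] = 0x7C, P[2] = 0x03, P[3] = 0x54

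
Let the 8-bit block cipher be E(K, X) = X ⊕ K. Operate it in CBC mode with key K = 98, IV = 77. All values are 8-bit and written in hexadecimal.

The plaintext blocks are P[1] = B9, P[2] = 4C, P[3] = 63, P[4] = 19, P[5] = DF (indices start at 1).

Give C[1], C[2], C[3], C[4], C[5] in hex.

CBC encryption: C_i = E(K, P_i ⊕ C_{i−1}), with C_{0} = IV.
C[1]: P[1] ⊕ 77 = CE; E(K, CE) = 56.
C[2]: P[2] ⊕ 56 = 1A; E(K, 1A) = 82.
C[3]: P[3] ⊕ 82 = E1; E(K, E1) = 79.
C[4]: P[4] ⊕ 79 = 60; E(K, 60) = F8.
C[5]: P[5] ⊕ F8 = 27; E(K, 27) = BF.

C[1] = 56, C[2] = 82, C[3] = 79, C[4] = F8, C[5] = BF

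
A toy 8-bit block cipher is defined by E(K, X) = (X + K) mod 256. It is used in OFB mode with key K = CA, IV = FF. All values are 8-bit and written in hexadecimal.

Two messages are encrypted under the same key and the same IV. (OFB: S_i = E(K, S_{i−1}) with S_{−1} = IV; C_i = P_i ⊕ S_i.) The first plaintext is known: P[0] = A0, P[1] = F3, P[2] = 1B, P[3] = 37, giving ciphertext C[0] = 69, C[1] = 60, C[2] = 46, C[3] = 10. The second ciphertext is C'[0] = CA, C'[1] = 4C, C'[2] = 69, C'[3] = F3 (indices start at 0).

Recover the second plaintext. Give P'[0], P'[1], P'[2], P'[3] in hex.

P'[0] = 03, P'[1] = DF, P'[2] = 34, P'[3] = D4

In OFB with a reused IV, both messages share the same keystream S_i, so C_i ⊕ C'_i = P_i ⊕ P'_i and thus P'_i = P_i ⊕ C_i ⊕ C'_i.
P'[0]: A0 ⊕ 69 ⊕ CA = 03.
P'[1]: F3 ⊕ 60 ⊕ 4C = DF.
P'[2]: 1B ⊕ 46 ⊕ 69 = 34.
P'[3]: 37 ⊕ 10 ⊕ F3 = D4.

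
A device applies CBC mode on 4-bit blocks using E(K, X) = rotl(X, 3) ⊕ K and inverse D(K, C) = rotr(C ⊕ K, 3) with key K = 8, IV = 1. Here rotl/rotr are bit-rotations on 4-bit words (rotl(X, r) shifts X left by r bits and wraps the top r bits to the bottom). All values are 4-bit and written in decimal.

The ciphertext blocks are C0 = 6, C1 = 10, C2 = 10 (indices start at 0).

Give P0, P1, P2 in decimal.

CBC decryption: P_i = D(K, C_i) ⊕ C_{i−1}, with C_{−1} = IV.
P0: D(K, 6) = 13; 13 ⊕ 1 = 12.
P1: D(K, 10) = 4; 4 ⊕ 6 = 2.
P2: D(K, 10) = 4; 4 ⊕ 10 = 14.

P0 = 12, P1 = 2, P2 = 14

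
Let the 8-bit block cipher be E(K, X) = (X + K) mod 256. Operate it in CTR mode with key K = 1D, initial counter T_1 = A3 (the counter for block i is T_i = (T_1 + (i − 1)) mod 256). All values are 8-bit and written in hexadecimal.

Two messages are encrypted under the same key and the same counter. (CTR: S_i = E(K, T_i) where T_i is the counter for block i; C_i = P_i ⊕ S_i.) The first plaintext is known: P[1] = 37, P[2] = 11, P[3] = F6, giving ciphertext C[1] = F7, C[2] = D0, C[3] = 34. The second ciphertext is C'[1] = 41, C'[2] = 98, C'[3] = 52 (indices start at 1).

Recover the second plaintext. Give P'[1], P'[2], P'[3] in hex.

P'[1] = 81, P'[2] = 59, P'[3] = 90

In CTR with a reused counter, both messages share the same keystream S_i, so C_i ⊕ C'_i = P_i ⊕ P'_i and thus P'_i = P_i ⊕ C_i ⊕ C'_i.
P'[1]: 37 ⊕ F7 ⊕ 41 = 81.
P'[2]: 11 ⊕ D0 ⊕ 98 = 59.
P'[3]: F6 ⊕ 34 ⊕ 52 = 90.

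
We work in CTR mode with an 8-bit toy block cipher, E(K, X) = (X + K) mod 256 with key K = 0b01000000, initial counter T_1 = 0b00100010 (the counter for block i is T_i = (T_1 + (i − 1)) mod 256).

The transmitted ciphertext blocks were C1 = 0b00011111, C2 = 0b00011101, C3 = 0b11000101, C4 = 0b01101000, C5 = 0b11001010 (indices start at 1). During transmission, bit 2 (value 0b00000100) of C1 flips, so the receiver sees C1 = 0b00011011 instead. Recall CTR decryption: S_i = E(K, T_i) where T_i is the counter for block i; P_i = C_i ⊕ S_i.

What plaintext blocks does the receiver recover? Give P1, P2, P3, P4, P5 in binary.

P1 = 0b01111001, P2 = 0b01111110, P3 = 0b10100001, P4 = 0b00001101, P5 = 0b10101100

Only C1 changed, to 0b00011011. In CTR, a change in C_i flips the same bit in P_i only; the keystream is unaffected. Decrypting the received ciphertext:
P1: T = 0b00100010, S = E(K, T) = 0b01100010; 0b00011011 ⊕ 0b01100010 = 0b01111001.
P2: T = 0b00100011, S = E(K, T) = 0b01100011; 0b00011101 ⊕ 0b01100011 = 0b01111110.
P3: T = 0b00100100, S = E(K, T) = 0b01100100; 0b11000101 ⊕ 0b01100100 = 0b10100001.
P4: T = 0b00100101, S = E(K, T) = 0b01100101; 0b01101000 ⊕ 0b01100101 = 0b00001101.
P5: T = 0b00100110, S = E(K, T) = 0b01100110; 0b11001010 ⊕ 0b01100110 = 0b10101100.
Blocks that differ from the original plaintext: P1.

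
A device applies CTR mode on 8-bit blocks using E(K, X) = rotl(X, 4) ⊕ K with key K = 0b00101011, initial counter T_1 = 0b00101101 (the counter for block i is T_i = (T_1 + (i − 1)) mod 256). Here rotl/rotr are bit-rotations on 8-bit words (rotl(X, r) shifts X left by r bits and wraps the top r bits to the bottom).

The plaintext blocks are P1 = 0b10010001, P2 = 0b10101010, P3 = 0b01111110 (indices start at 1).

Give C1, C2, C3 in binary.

CTR encryption: S_i = E(K, T_i) where T_i is the counter for block i; C_i = P_i ⊕ S_i.
C1: T = 0b00101101, S = E(K, T) = 0b11111001; 0b10010001 ⊕ 0b11111001 = 0b01101000.
C2: T = 0b00101110, S = E(K, T) = 0b11001001; 0b10101010 ⊕ 0b11001001 = 0b01100011.
C3: T = 0b00101111, S = E(K, T) = 0b11011001; 0b01111110 ⊕ 0b11011001 = 0b10100111.

C1 = 0b01101000, C2 = 0b01100011, C3 = 0b10100111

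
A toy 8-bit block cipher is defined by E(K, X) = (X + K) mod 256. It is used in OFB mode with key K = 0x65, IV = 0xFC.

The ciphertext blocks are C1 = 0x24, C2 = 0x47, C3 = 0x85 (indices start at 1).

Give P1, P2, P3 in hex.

OFB decryption: S_i = E(K, S_{i−1}) with S_{0} = IV; P_i = C_i ⊕ S_i.
P1: S = E(K, 0xFC) = 0x61; 0x24 ⊕ 0x61 = 0x45.
P2: S = E(K, 0x61) = 0xC6; 0x47 ⊕ 0xC6 = 0x81.
P3: S = E(K, 0xC6) = 0x2B; 0x85 ⊕ 0x2B = 0xAE.

P1 = 0x45, P2 = 0x81, P3 = 0xAE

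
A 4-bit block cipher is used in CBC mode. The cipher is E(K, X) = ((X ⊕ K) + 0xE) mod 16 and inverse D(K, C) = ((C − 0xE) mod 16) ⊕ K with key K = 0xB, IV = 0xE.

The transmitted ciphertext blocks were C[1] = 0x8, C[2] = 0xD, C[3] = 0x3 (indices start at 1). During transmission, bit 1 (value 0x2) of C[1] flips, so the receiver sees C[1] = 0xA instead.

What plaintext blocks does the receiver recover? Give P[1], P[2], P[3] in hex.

CBC decryption: P_i = D(K, C_i) ⊕ C_{i−1}, with C_{0} = IV.
Only C[1] changed, to 0xA. In CBC, a change in C_i garbles P_i and flips the same bit in P_{i+1}. Decrypting the received ciphertext:
P[1]: D(K, 0xA) = 0x7; 0x7 ⊕ 0xE = 0x9.
P[2]: D(K, 0xD) = 0x4; 0x4 ⊕ 0xA = 0xE.
P[3]: D(K, 0x3) = 0xE; 0xE ⊕ 0xD = 0x3.
Blocks that differ from the original plaintext: P[1], P[2].

P[1] = 0x9, P[2] = 0xE, P[3] = 0x3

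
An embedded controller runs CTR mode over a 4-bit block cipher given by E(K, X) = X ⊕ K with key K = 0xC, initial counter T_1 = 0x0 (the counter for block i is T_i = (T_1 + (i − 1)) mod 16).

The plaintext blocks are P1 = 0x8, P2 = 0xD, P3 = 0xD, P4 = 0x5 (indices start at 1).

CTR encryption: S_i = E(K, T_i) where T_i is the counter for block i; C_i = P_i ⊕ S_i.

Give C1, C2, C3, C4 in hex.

C1 = 0x4, C2 = 0x0, C3 = 0x3, C4 = 0xA

C1: T = 0x0, S = E(K, T) = 0xC; 0x8 ⊕ 0xC = 0x4.
C2: T = 0x1, S = E(K, T) = 0xD; 0xD ⊕ 0xD = 0x0.
C3: T = 0x2, S = E(K, T) = 0xE; 0xD ⊕ 0xE = 0x3.
C4: T = 0x3, S = E(K, T) = 0xF; 0x5 ⊕ 0xF = 0xA.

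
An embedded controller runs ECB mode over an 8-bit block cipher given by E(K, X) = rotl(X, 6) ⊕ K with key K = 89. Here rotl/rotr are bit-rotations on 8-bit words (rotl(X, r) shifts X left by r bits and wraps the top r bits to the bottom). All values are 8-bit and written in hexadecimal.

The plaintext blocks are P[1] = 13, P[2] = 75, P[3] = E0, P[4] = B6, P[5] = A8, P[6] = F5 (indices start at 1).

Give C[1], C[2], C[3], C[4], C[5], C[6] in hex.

ECB encryption: C_i = E(K, P_i).
C[1]: E(K, 13) = 4D.
C[2]: E(K, 75) = D4.
C[3]: E(K, E0) = B1.
C[4]: E(K, B6) = 24.
C[5]: E(K, A8) = A3.
C[6]: E(K, F5) = F4.

C[1] = 4D, C[2] = D4, C[3] = B1, C[4] = 24, C[5] = A3, C[6] = F4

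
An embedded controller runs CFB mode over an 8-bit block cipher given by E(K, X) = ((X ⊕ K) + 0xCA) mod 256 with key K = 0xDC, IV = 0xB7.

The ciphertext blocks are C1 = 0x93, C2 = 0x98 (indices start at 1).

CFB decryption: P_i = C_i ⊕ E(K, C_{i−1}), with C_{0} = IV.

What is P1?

P1: E(K, 0xB7) = 0x35; 0x93 ⊕ 0x35 = 0xA6.

P1 = 0xA6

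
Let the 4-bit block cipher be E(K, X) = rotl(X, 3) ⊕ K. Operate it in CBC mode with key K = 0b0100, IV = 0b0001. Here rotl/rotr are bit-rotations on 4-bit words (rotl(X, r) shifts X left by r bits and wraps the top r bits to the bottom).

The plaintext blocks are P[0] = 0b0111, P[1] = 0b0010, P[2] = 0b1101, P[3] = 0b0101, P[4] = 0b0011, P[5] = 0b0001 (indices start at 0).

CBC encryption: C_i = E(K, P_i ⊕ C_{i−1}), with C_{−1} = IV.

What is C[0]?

C[0] = 0b0111

C[0]: P[0] ⊕ 0b0001 = 0b0110; E(K, 0b0110) = 0b0111.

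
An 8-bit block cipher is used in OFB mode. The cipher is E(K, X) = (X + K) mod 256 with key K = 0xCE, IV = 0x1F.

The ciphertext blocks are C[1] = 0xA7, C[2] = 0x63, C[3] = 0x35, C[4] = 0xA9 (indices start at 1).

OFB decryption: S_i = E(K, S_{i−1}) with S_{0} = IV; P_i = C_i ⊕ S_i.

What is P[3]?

P[1]: S = E(K, 0x1F) = 0xED; 0xA7 ⊕ 0xED = 0x4A.
P[2]: S = E(K, 0xED) = 0xBB; 0x63 ⊕ 0xBB = 0xD8.
P[3]: S = E(K, 0xBB) = 0x89; 0x35 ⊕ 0x89 = 0xBC.

P[3] = 0xBC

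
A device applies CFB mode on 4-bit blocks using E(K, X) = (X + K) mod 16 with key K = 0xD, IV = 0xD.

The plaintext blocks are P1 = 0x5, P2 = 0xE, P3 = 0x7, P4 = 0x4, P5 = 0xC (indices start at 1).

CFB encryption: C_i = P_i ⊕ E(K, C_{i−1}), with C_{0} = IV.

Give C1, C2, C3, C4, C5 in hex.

C1 = 0xF, C2 = 0x2, C3 = 0x8, C4 = 0x1, C5 = 0x2

C1: E(K, 0xD) = 0xA; 0x5 ⊕ 0xA = 0xF.
C2: E(K, 0xF) = 0xC; 0xE ⊕ 0xC = 0x2.
C3: E(K, 0x2) = 0xF; 0x7 ⊕ 0xF = 0x8.
C4: E(K, 0x8) = 0x5; 0x4 ⊕ 0x5 = 0x1.
C5: E(K, 0x1) = 0xE; 0xC ⊕ 0xE = 0x2.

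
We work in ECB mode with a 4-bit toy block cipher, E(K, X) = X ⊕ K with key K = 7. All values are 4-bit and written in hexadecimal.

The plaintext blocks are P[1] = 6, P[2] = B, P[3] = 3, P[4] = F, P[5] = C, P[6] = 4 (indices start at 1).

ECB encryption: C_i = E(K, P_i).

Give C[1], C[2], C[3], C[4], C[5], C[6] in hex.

C[1]: E(K, 6) = 1.
C[2]: E(K, B) = C.
C[3]: E(K, 3) = 4.
C[4]: E(K, F) = 8.
C[5]: E(K, C) = B.
C[6]: E(K, 4) = 3.

C[1] = 1, C[2] = C, C[3] = 4, C[4] = 8, C[5] = B, C[6] = 3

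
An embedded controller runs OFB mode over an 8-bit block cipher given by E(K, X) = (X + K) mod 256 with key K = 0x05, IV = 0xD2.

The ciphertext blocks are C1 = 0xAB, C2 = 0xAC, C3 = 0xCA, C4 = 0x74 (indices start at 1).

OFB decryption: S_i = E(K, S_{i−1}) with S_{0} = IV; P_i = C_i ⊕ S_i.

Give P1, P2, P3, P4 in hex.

P1 = 0x7C, P2 = 0x70, P3 = 0x2B, P4 = 0x92

P1: S = E(K, 0xD2) = 0xD7; 0xAB ⊕ 0xD7 = 0x7C.
P2: S = E(K, 0xD7) = 0xDC; 0xAC ⊕ 0xDC = 0x70.
P3: S = E(K, 0xDC) = 0xE1; 0xCA ⊕ 0xE1 = 0x2B.
P4: S = E(K, 0xE1) = 0xE6; 0x74 ⊕ 0xE6 = 0x92.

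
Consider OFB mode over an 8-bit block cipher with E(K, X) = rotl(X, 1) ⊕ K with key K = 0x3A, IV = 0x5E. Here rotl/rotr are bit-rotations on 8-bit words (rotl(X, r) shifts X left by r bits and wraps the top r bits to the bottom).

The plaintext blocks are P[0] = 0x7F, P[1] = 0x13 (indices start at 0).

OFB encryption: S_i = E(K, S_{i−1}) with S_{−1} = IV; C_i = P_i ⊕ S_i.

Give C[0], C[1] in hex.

C[0] = 0xF9, C[1] = 0x24

C[0]: S = E(K, 0x5E) = 0x86; 0x7F ⊕ 0x86 = 0xF9.
C[1]: S = E(K, 0x86) = 0x37; 0x13 ⊕ 0x37 = 0x24.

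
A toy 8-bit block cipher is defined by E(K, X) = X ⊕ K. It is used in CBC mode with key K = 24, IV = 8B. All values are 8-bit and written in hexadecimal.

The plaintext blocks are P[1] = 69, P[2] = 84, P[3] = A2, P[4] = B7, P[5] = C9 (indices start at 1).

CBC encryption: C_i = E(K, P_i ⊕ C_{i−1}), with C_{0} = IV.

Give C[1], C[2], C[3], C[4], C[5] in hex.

C[1]: P[1] ⊕ 8B = E2; E(K, E2) = C6.
C[2]: P[2] ⊕ C6 = 42; E(K, 42) = 66.
C[3]: P[3] ⊕ 66 = C4; E(K, C4) = E0.
C[4]: P[4] ⊕ E0 = 57; E(K, 57) = 73.
C[5]: P[5] ⊕ 73 = BA; E(K, BA) = 9E.

C[1] = C6, C[2] = 66, C[3] = E0, C[4] = 73, C[5] = 9E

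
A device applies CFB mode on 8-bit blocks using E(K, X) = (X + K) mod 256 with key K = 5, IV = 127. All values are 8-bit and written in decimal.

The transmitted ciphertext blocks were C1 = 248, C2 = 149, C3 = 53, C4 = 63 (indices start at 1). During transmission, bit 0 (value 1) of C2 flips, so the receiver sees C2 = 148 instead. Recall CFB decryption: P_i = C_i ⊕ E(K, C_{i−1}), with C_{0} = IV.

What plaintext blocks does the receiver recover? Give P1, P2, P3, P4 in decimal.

P1 = 124, P2 = 105, P3 = 172, P4 = 5

Only C2 changed, to 148. In CFB, a change in C_i flips the same bit in P_i and garbles P_{i+1}. Decrypting the received ciphertext:
P1: E(K, 127) = 132; 248 ⊕ 132 = 124.
P2: E(K, 248) = 253; 148 ⊕ 253 = 105.
P3: E(K, 148) = 153; 53 ⊕ 153 = 172.
P4: E(K, 53) = 58; 63 ⊕ 58 = 5.
Blocks that differ from the original plaintext: P2, P3.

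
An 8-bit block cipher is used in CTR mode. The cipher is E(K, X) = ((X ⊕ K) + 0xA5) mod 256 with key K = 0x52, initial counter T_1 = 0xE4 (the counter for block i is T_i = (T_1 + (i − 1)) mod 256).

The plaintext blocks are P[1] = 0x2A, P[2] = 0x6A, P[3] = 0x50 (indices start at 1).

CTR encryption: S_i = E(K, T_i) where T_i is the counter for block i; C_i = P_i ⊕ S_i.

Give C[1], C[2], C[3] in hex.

C[1] = 0x71, C[2] = 0x36, C[3] = 0x09

C[1]: T = 0xE4, S = E(K, T) = 0x5B; 0x2A ⊕ 0x5B = 0x71.
C[2]: T = 0xE5, S = E(K, T) = 0x5C; 0x6A ⊕ 0x5C = 0x36.
C[3]: T = 0xE6, S = E(K, T) = 0x59; 0x50 ⊕ 0x59 = 0x09.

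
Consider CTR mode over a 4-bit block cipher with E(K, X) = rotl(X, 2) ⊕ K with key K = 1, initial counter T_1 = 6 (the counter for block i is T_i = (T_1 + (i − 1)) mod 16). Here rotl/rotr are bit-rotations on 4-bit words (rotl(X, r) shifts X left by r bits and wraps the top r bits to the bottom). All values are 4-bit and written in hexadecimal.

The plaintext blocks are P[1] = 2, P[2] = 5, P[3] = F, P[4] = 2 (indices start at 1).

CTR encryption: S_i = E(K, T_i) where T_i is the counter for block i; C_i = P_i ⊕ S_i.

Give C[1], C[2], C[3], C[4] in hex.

C[1]: T = 6, S = E(K, T) = 8; 2 ⊕ 8 = A.
C[2]: T = 7, S = E(K, T) = C; 5 ⊕ C = 9.
C[3]: T = 8, S = E(K, T) = 3; F ⊕ 3 = C.
C[4]: T = 9, S = E(K, T) = 7; 2 ⊕ 7 = 5.

C[1] = A, C[2] = 9, C[3] = C, C[4] = 5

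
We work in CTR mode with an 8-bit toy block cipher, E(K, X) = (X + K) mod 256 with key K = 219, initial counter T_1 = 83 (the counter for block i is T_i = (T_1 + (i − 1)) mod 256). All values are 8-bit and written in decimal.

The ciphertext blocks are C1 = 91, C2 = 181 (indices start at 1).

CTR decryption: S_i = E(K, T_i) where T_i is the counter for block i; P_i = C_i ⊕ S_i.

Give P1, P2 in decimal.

P1: T = 83, S = E(K, T) = 46; 91 ⊕ 46 = 117.
P2: T = 84, S = E(K, T) = 47; 181 ⊕ 47 = 154.

P1 = 117, P2 = 154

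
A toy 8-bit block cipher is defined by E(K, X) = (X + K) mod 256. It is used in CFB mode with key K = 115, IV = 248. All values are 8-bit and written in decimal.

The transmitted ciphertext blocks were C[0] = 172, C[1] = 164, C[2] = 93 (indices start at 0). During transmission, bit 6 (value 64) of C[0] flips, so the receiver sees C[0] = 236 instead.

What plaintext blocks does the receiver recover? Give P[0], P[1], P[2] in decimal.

P[0] = 135, P[1] = 251, P[2] = 74

CFB decryption: P_i = C_i ⊕ E(K, C_{i−1}), with C_{−1} = IV.
Only C[0] changed, to 236. In CFB, a change in C_i flips the same bit in P_i and garbles P_{i+1}. Decrypting the received ciphertext:
P[0]: E(K, 248) = 107; 236 ⊕ 107 = 135.
P[1]: E(K, 236) = 95; 164 ⊕ 95 = 251.
P[2]: E(K, 164) = 23; 93 ⊕ 23 = 74.
Blocks that differ from the original plaintext: P[0], P[1].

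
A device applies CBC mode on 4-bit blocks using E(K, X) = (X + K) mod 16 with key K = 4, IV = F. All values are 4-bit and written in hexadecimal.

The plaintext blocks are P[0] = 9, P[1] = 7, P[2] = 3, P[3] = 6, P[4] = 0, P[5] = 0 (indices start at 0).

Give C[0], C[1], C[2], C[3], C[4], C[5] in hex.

CBC encryption: C_i = E(K, P_i ⊕ C_{i−1}), with C_{−1} = IV.
C[0]: P[0] ⊕ F = 6; E(K, 6) = A.
C[1]: P[1] ⊕ A = D; E(K, D) = 1.
C[2]: P[2] ⊕ 1 = 2; E(K, 2) = 6.
C[3]: P[3] ⊕ 6 = 0; E(K, 0) = 4.
C[4]: P[4] ⊕ 4 = 4; E(K, 4) = 8.
C[5]: P[5] ⊕ 8 = 8; E(K, 8) = C.

C[0] = A, C[1] = 1, C[2] = 6, C[3] = 4, C[4] = 8, C[5] = C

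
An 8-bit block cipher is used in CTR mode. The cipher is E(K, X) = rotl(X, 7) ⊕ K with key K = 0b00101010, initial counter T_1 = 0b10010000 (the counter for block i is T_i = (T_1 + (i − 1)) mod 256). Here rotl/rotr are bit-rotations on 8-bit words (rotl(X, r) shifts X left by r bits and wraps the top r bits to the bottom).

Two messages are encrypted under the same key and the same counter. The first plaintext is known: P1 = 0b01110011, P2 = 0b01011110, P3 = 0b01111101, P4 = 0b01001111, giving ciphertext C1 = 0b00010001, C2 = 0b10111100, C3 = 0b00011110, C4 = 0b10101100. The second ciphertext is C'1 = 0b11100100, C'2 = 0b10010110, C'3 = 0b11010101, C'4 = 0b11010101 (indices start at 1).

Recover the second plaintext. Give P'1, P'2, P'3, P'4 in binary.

P'1 = 0b10000110, P'2 = 0b01110100, P'3 = 0b10110110, P'4 = 0b00110110

In CTR with a reused counter, both messages share the same keystream S_i, so C_i ⊕ C'_i = P_i ⊕ P'_i and thus P'_i = P_i ⊕ C_i ⊕ C'_i.
P'1: 0b01110011 ⊕ 0b00010001 ⊕ 0b11100100 = 0b10000110.
P'2: 0b01011110 ⊕ 0b10111100 ⊕ 0b10010110 = 0b01110100.
P'3: 0b01111101 ⊕ 0b00011110 ⊕ 0b11010101 = 0b10110110.
P'4: 0b01001111 ⊕ 0b10101100 ⊕ 0b11010101 = 0b00110110.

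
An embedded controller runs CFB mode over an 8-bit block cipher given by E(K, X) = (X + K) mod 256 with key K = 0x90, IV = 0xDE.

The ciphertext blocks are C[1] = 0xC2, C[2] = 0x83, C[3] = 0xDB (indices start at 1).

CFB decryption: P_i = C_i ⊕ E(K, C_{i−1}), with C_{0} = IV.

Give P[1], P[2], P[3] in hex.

P[1] = 0xAC, P[2] = 0xD1, P[3] = 0xC8

P[1]: E(K, 0xDE) = 0x6E; 0xC2 ⊕ 0x6E = 0xAC.
P[2]: E(K, 0xC2) = 0x52; 0x83 ⊕ 0x52 = 0xD1.
P[3]: E(K, 0x83) = 0x13; 0xDB ⊕ 0x13 = 0xC8.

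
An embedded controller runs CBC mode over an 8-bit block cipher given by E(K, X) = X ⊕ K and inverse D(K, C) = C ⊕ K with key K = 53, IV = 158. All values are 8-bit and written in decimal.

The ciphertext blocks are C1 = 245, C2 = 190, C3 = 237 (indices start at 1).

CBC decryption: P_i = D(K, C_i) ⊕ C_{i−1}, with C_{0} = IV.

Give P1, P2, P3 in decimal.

P1: D(K, 245) = 192; 192 ⊕ 158 = 94.
P2: D(K, 190) = 139; 139 ⊕ 245 = 126.
P3: D(K, 237) = 216; 216 ⊕ 190 = 102.

P1 = 94, P2 = 126, P3 = 102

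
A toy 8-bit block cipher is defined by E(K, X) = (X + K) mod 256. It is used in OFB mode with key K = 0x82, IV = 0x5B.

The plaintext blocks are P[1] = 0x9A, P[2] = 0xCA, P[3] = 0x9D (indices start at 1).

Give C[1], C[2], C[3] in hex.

C[1] = 0x47, C[2] = 0x95, C[3] = 0x7C

OFB encryption: S_i = E(K, S_{i−1}) with S_{0} = IV; C_i = P_i ⊕ S_i.
C[1]: S = E(K, 0x5B) = 0xDD; 0x9A ⊕ 0xDD = 0x47.
C[2]: S = E(K, 0xDD) = 0x5F; 0xCA ⊕ 0x5F = 0x95.
C[3]: S = E(K, 0x5F) = 0xE1; 0x9D ⊕ 0xE1 = 0x7C.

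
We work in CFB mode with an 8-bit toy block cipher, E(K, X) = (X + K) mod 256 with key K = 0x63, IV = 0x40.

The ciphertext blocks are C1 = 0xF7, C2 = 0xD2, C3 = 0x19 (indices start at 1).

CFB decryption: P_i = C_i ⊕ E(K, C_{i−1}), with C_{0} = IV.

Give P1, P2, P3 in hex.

P1: E(K, 0x40) = 0xA3; 0xF7 ⊕ 0xA3 = 0x54.
P2: E(K, 0xF7) = 0x5A; 0xD2 ⊕ 0x5A = 0x88.
P3: E(K, 0xD2) = 0x35; 0x19 ⊕ 0x35 = 0x2C.

P1 = 0x54, P2 = 0x88, P3 = 0x2C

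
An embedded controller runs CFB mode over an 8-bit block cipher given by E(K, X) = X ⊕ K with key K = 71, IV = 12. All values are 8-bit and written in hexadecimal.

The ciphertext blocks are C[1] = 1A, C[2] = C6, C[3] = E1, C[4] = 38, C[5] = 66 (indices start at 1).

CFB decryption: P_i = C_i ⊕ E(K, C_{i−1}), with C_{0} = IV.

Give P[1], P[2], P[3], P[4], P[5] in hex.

P[1] = 79, P[2] = AD, P[3] = 56, P[4] = A8, P[5] = 2F

P[1]: E(K, 12) = 63; 1A ⊕ 63 = 79.
P[2]: E(K, 1A) = 6B; C6 ⊕ 6B = AD.
P[3]: E(K, C6) = B7; E1 ⊕ B7 = 56.
P[4]: E(K, E1) = 90; 38 ⊕ 90 = A8.
P[5]: E(K, 38) = 49; 66 ⊕ 49 = 2F.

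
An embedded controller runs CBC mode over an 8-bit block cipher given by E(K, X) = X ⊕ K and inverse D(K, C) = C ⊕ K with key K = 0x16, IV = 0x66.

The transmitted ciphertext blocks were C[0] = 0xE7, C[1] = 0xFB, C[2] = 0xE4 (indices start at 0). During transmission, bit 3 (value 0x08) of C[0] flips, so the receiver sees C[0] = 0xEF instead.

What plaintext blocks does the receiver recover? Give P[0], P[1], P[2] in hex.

CBC decryption: P_i = D(K, C_i) ⊕ C_{i−1}, with C_{−1} = IV.
Only C[0] changed, to 0xEF. In CBC, a change in C_i garbles P_i and flips the same bit in P_{i+1}. Decrypting the received ciphertext:
P[0]: D(K, 0xEF) = 0xF9; 0xF9 ⊕ 0x66 = 0x9F.
P[1]: D(K, 0xFB) = 0xED; 0xED ⊕ 0xEF = 0x02.
P[2]: D(K, 0xE4) = 0xF2; 0xF2 ⊕ 0xFB = 0x09.
Blocks that differ from the original plaintext: P[0], P[1].

P[0] = 0x9F, P[1] = 0x02, P[2] = 0x09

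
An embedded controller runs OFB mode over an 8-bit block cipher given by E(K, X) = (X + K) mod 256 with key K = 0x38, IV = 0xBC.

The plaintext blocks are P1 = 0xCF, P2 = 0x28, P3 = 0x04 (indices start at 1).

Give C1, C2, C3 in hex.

OFB encryption: S_i = E(K, S_{i−1}) with S_{0} = IV; C_i = P_i ⊕ S_i.
C1: S = E(K, 0xBC) = 0xF4; 0xCF ⊕ 0xF4 = 0x3B.
C2: S = E(K, 0xF4) = 0x2C; 0x28 ⊕ 0x2C = 0x04.
C3: S = E(K, 0x2C) = 0x64; 0x04 ⊕ 0x64 = 0x60.

C1 = 0x3B, C2 = 0x04, C3 = 0x60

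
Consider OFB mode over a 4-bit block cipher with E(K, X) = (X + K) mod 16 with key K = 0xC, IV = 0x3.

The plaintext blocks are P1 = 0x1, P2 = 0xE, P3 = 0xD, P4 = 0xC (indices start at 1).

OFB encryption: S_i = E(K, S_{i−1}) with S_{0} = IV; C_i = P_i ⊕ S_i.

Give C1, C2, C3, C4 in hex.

C1 = 0xE, C2 = 0x5, C3 = 0xA, C4 = 0xF

C1: S = E(K, 0x3) = 0xF; 0x1 ⊕ 0xF = 0xE.
C2: S = E(K, 0xF) = 0xB; 0xE ⊕ 0xB = 0x5.
C3: S = E(K, 0xB) = 0x7; 0xD ⊕ 0x7 = 0xA.
C4: S = E(K, 0x7) = 0x3; 0xC ⊕ 0x3 = 0xF.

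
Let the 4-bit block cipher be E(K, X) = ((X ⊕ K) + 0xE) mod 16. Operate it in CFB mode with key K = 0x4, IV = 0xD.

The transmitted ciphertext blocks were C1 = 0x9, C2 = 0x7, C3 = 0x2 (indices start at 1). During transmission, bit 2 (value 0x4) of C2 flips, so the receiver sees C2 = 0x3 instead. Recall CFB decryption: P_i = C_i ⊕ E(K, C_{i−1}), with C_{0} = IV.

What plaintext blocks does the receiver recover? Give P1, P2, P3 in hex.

P1 = 0xE, P2 = 0x8, P3 = 0x7

Only C2 changed, to 0x3. In CFB, a change in C_i flips the same bit in P_i and garbles P_{i+1}. Decrypting the received ciphertext:
P1: E(K, 0xD) = 0x7; 0x9 ⊕ 0x7 = 0xE.
P2: E(K, 0x9) = 0xB; 0x3 ⊕ 0xB = 0x8.
P3: E(K, 0x3) = 0x5; 0x2 ⊕ 0x5 = 0x7.
Blocks that differ from the original plaintext: P2, P3.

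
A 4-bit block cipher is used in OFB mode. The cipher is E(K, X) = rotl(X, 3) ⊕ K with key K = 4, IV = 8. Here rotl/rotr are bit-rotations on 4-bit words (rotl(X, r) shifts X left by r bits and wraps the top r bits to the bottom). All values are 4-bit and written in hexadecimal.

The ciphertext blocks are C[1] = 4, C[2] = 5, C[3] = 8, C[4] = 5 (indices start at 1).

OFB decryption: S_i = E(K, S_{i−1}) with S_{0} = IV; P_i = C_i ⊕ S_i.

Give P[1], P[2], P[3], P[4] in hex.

P[1] = 4, P[2] = 1, P[3] = E, P[4] = 2

P[1]: S = E(K, 8) = 0; 4 ⊕ 0 = 4.
P[2]: S = E(K, 0) = 4; 5 ⊕ 4 = 1.
P[3]: S = E(K, 4) = 6; 8 ⊕ 6 = E.
P[4]: S = E(K, 6) = 7; 5 ⊕ 7 = 2.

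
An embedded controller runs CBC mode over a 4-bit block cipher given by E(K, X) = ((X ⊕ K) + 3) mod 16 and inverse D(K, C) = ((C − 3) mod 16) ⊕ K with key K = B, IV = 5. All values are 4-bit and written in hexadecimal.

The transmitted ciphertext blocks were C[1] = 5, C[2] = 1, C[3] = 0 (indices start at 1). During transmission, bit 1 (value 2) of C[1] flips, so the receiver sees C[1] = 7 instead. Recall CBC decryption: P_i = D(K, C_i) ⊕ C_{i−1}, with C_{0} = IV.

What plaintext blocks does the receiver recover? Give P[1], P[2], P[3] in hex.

Only C[1] changed, to 7. In CBC, a change in C_i garbles P_i and flips the same bit in P_{i+1}. Decrypting the received ciphertext:
P[1]: D(K, 7) = F; F ⊕ 5 = A.
P[2]: D(K, 1) = 5; 5 ⊕ 7 = 2.
P[3]: D(K, 0) = 6; 6 ⊕ 1 = 7.
Blocks that differ from the original plaintext: P[1], P[2].

P[1] = A, P[2] = 2, P[3] = 7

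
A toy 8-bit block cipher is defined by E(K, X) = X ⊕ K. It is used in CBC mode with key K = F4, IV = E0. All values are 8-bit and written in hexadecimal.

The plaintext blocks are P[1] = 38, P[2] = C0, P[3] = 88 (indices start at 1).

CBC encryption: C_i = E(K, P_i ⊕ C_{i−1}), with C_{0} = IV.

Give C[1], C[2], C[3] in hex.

C[1]: P[1] ⊕ E0 = D8; E(K, D8) = 2C.
C[2]: P[2] ⊕ 2C = EC; E(K, EC) = 18.
C[3]: P[3] ⊕ 18 = 90; E(K, 90) = 64.

C[1] = 2C, C[2] = 18, C[3] = 64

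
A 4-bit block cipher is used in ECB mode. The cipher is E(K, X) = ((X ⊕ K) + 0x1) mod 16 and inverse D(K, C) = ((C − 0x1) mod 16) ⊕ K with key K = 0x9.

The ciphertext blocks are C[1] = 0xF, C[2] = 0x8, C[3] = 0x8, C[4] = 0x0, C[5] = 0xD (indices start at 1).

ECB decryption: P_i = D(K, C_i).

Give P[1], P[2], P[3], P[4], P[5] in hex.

P[1]: D(K, 0xF) = 0x7.
P[2]: D(K, 0x8) = 0xE.
P[3]: D(K, 0x8) = 0xE.
P[4]: D(K, 0x0) = 0x6.
P[5]: D(K, 0xD) = 0x5.

P[1] = 0x7, P[2] = 0xE, P[3] = 0xE, P[4] = 0x6, P[5] = 0x5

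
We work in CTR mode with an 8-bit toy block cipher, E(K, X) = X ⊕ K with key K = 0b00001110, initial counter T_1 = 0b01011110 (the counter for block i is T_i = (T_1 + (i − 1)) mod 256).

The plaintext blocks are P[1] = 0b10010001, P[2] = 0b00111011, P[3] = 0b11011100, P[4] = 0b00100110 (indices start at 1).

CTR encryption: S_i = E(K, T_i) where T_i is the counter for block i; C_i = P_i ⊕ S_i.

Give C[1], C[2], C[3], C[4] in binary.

C[1]: T = 0b01011110, S = E(K, T) = 0b01010000; 0b10010001 ⊕ 0b01010000 = 0b11000001.
C[2]: T = 0b01011111, S = E(K, T) = 0b01010001; 0b00111011 ⊕ 0b01010001 = 0b01101010.
C[3]: T = 0b01100000, S = E(K, T) = 0b01101110; 0b11011100 ⊕ 0b01101110 = 0b10110010.
C[4]: T = 0b01100001, S = E(K, T) = 0b01101111; 0b00100110 ⊕ 0b01101111 = 0b01001001.

C[1] = 0b11000001, C[2] = 0b01101010, C[3] = 0b10110010, C[4] = 0b01001001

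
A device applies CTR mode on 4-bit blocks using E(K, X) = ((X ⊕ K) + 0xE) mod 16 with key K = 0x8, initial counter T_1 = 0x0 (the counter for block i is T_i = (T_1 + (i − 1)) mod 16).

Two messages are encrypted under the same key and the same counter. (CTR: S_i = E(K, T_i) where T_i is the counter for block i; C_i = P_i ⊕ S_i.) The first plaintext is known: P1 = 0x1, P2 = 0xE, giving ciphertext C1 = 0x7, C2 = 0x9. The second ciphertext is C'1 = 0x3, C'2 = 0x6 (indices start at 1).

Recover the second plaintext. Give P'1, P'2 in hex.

P'1 = 0x5, P'2 = 0x1

In CTR with a reused counter, both messages share the same keystream S_i, so C_i ⊕ C'_i = P_i ⊕ P'_i and thus P'_i = P_i ⊕ C_i ⊕ C'_i.
P'1: 0x1 ⊕ 0x7 ⊕ 0x3 = 0x5.
P'2: 0xE ⊕ 0x9 ⊕ 0x6 = 0x1.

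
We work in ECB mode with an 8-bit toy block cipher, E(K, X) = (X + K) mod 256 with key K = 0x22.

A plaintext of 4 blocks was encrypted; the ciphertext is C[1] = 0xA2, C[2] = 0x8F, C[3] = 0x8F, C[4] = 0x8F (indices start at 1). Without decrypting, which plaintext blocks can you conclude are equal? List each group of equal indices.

ECB encrypts each block independently with the same key, so equal ciphertext blocks imply equal plaintext blocks.
C[2] = C[3] = C[4] = 0x8F, so P[2] = P[3] = P[4].

P[2] = P[3] = P[4]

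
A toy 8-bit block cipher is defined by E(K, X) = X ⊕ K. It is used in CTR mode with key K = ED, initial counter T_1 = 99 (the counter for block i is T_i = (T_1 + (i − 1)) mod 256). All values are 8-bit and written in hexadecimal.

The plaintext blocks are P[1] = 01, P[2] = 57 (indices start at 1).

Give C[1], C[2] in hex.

CTR encryption: S_i = E(K, T_i) where T_i is the counter for block i; C_i = P_i ⊕ S_i.
C[1]: T = 99, S = E(K, T) = 74; 01 ⊕ 74 = 75.
C[2]: T = 9A, S = E(K, T) = 77; 57 ⊕ 77 = 20.

C[1] = 75, C[2] = 20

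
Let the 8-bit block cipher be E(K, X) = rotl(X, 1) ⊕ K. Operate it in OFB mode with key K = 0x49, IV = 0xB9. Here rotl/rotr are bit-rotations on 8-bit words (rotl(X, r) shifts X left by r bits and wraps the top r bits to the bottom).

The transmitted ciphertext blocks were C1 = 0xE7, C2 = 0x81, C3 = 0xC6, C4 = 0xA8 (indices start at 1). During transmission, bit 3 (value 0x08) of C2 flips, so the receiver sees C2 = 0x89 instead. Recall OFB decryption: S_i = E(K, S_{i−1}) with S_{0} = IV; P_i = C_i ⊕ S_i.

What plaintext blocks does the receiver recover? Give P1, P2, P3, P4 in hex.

Only C2 changed, to 0x89. In OFB, a change in C_i flips the same bit in P_i only; the keystream is unaffected. Decrypting the received ciphertext:
P1: S = E(K, 0xB9) = 0x3A; 0xE7 ⊕ 0x3A = 0xDD.
P2: S = E(K, 0x3A) = 0x3D; 0x89 ⊕ 0x3D = 0xB4.
P3: S = E(K, 0x3D) = 0x33; 0xC6 ⊕ 0x33 = 0xF5.
P4: S = E(K, 0x33) = 0x2F; 0xA8 ⊕ 0x2F = 0x87.
Blocks that differ from the original plaintext: P2.

P1 = 0xDD, P2 = 0xB4, P3 = 0xF5, P4 = 0x87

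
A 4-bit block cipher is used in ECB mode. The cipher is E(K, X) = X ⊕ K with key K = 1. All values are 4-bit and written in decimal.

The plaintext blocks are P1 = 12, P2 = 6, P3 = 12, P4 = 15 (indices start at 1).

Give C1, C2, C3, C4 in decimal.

ECB encryption: C_i = E(K, P_i).
C1: E(K, 12) = 13.
C2: E(K, 6) = 7.
C3: E(K, 12) = 13.
C4: E(K, 15) = 14.

C1 = 13, C2 = 7, C3 = 13, C4 = 14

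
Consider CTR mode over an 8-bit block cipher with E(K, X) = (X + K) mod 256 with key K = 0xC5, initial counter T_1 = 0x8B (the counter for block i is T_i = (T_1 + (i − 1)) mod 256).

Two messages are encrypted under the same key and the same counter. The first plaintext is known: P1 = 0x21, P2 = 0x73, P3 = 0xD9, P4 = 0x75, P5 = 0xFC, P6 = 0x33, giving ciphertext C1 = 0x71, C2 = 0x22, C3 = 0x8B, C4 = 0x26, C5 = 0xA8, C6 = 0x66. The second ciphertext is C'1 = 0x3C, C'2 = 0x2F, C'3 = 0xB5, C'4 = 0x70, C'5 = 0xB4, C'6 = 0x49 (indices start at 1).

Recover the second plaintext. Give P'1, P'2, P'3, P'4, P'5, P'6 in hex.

P'1 = 0x6C, P'2 = 0x7E, P'3 = 0xE7, P'4 = 0x23, P'5 = 0xE0, P'6 = 0x1C

In CTR with a reused counter, both messages share the same keystream S_i, so C_i ⊕ C'_i = P_i ⊕ P'_i and thus P'_i = P_i ⊕ C_i ⊕ C'_i.
P'1: 0x21 ⊕ 0x71 ⊕ 0x3C = 0x6C.
P'2: 0x73 ⊕ 0x22 ⊕ 0x2F = 0x7E.
P'3: 0xD9 ⊕ 0x8B ⊕ 0xB5 = 0xE7.
P'4: 0x75 ⊕ 0x26 ⊕ 0x70 = 0x23.
P'5: 0xFC ⊕ 0xA8 ⊕ 0xB4 = 0xE0.
P'6: 0x33 ⊕ 0x66 ⊕ 0x49 = 0x1C.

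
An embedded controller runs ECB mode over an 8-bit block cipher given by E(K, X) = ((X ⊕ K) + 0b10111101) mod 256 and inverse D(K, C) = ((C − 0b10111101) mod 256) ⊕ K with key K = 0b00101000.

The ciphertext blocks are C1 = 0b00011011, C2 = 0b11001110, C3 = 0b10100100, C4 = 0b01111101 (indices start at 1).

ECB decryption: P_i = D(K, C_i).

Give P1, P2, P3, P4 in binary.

P1: D(K, 0b00011011) = 0b01110110.
P2: D(K, 0b11001110) = 0b00111001.
P3: D(K, 0b10100100) = 0b11001111.
P4: D(K, 0b01111101) = 0b11101000.

P1 = 0b01110110, P2 = 0b00111001, P3 = 0b11001111, P4 = 0b11101000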